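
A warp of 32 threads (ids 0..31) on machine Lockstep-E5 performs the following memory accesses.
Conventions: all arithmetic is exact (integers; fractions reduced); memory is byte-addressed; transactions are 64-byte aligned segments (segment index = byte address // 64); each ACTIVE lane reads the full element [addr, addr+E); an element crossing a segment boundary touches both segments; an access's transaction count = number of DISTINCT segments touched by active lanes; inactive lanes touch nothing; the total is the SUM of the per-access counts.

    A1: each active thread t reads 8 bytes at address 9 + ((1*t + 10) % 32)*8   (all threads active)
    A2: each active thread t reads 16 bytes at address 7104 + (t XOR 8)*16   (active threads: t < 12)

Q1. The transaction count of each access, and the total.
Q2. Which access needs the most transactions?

A1: 5 transactions
A2: 3 transactions

Answer: 5,3; total 8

Answer: A1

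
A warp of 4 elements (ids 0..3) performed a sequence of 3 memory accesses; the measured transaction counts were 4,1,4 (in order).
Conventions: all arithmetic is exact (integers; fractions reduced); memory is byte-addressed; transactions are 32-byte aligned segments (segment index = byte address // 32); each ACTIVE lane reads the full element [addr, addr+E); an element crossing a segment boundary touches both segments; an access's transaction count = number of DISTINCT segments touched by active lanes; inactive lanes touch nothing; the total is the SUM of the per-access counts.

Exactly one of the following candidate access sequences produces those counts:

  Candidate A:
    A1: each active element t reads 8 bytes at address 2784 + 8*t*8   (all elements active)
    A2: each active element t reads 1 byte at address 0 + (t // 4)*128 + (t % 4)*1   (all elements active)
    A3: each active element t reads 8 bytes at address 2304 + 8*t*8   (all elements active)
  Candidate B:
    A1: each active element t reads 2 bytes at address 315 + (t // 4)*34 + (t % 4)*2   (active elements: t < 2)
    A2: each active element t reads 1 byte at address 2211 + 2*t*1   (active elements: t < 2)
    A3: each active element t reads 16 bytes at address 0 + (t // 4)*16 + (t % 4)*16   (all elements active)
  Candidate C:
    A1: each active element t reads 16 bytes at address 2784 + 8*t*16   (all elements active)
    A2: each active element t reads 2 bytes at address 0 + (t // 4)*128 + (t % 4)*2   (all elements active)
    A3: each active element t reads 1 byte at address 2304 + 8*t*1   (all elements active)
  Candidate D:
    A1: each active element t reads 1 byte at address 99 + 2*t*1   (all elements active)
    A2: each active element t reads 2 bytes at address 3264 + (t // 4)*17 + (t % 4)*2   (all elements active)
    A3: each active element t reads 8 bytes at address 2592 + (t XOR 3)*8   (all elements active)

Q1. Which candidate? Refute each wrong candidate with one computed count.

B: A1 gives 1 transaction, not 4
C: A3 gives 1 transaction, not 4
D: A1 gives 1 transaction, not 4
A: all counts match (4,1,4)

Answer: A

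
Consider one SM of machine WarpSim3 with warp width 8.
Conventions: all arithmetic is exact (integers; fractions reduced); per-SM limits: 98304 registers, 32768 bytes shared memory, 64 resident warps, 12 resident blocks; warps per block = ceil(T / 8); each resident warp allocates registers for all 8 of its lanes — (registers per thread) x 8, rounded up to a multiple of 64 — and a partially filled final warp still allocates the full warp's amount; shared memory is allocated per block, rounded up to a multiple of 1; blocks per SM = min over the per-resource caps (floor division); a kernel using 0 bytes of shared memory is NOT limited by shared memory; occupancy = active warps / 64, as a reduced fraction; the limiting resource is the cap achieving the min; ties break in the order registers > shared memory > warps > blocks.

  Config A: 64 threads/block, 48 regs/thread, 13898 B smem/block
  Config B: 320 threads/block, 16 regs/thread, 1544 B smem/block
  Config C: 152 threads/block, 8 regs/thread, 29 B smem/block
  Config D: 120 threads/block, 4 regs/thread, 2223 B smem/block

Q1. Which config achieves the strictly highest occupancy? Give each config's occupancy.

occupancies: A 1/4, B 5/8, C 57/64, D 15/16

Answer: D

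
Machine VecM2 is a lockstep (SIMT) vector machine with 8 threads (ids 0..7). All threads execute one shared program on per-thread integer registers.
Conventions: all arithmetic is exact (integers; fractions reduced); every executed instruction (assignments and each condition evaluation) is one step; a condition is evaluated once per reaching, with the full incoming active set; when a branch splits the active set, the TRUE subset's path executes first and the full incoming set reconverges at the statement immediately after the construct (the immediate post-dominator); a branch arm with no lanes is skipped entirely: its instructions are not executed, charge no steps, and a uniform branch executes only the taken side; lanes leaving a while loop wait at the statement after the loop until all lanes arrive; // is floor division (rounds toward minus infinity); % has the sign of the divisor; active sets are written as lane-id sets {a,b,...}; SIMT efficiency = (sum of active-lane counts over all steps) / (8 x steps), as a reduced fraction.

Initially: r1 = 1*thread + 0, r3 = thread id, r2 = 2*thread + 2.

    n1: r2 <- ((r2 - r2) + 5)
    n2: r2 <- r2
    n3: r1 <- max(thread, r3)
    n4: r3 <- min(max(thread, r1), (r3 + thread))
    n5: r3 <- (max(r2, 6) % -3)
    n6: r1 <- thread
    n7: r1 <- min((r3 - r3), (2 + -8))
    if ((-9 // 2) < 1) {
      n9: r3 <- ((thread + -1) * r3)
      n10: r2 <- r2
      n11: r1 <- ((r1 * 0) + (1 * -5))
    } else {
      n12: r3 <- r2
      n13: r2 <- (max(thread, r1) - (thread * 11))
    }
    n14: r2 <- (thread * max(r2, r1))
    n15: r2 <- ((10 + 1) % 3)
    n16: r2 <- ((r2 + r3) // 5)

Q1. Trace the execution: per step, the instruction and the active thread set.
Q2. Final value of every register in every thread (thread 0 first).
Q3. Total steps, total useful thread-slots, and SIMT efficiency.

step 0: r2 <- ((r2 - r2) + 5)        {0,1,2,3,4,5,6,7}
step 1: r2 <- r2                     {0,1,2,3,4,5,6,7}
step 2: r1 <- max(thread, r3)        {0,1,2,3,4,5,6,7}
step 3: r3 <- min(max(thread, r1), (r3 + thread)) {0,1,2,3,4,5,6,7}
step 4: r3 <- (max(r2, 6) % -3)      {0,1,2,3,4,5,6,7}
step 5: r1 <- thread                 {0,1,2,3,4,5,6,7}
step 6: r1 <- min((r3 - r3), (2 + -8)) {0,1,2,3,4,5,6,7}
step 7: eval ((-9 // 2) < 1)         {0,1,2,3,4,5,6,7}
step 8: r3 <- ((thread + -1) * r3)   {0,1,2,3,4,5,6,7}
step 9: r2 <- r2                     {0,1,2,3,4,5,6,7}
step 10: r1 <- ((r1 * 0) + (1 * -5))  {0,1,2,3,4,5,6,7}
step 11: r2 <- (thread * max(r2, r1)) {0,1,2,3,4,5,6,7}
step 12: r2 <- ((10 + 1) % 3)         {0,1,2,3,4,5,6,7}
step 13: r2 <- ((r2 + r3) // 5)       {0,1,2,3,4,5,6,7}

Answer: 14 steps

r1: -5,-5,-5,-5,-5,-5,-5,-5
r3: 0,0,0,0,0,0,0,0
r2: 0,0,0,0,0,0,0,0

steps = 14; useful = 112; efficiency = 112/112 = 1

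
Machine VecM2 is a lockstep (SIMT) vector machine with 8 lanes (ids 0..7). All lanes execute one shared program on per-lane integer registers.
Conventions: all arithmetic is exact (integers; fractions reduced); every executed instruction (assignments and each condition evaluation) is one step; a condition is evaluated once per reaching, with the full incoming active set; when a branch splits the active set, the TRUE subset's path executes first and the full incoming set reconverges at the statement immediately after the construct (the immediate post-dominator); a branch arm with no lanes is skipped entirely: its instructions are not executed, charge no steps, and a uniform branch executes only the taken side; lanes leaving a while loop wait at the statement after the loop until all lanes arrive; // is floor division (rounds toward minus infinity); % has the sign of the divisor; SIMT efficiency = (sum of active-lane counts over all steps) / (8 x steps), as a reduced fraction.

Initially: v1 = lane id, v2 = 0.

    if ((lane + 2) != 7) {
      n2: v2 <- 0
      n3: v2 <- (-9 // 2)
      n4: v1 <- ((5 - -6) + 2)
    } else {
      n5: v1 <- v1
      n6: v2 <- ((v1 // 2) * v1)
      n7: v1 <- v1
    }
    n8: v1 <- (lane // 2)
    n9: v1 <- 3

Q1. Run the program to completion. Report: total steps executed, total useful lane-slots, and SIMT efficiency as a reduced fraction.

Answer: 9 steps, 48 useful, 2/3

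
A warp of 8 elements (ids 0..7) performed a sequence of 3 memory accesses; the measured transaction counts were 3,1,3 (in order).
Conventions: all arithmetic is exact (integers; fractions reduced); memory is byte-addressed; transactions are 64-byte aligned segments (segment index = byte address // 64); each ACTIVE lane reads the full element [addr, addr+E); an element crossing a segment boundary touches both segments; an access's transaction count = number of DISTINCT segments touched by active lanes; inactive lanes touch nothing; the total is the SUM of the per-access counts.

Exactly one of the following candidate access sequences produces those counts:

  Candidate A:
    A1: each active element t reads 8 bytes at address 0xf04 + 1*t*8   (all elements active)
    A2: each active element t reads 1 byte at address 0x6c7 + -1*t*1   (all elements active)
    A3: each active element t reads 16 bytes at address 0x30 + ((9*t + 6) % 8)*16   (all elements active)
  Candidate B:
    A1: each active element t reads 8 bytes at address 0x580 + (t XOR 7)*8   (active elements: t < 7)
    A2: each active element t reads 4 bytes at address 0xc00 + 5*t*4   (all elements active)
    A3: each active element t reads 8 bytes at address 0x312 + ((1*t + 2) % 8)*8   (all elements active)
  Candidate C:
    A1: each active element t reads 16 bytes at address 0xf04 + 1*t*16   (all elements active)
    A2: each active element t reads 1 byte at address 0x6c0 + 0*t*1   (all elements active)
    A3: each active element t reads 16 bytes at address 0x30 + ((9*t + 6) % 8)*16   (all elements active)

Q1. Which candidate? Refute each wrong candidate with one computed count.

A: A1 gives 2 transactions, not 3
B: A1 gives 1 transaction, not 3
C: all counts match (3,1,3)

Answer: C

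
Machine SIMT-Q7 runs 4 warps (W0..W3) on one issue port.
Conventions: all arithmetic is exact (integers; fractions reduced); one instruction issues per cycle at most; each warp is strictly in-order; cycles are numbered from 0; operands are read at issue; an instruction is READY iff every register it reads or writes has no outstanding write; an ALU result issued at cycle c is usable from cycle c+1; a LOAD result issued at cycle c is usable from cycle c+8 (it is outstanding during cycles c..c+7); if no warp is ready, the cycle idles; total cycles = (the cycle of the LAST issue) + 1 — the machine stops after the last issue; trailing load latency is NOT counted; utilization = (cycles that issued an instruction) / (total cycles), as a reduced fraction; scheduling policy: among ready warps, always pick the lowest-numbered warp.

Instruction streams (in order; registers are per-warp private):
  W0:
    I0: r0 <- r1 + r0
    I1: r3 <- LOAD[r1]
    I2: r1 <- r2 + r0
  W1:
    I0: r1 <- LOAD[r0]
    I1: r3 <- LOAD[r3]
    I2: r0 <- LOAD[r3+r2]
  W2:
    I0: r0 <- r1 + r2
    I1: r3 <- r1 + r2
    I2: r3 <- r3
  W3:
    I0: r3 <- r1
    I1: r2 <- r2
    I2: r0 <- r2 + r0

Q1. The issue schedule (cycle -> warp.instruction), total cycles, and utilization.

cycle 0: W0.I0
cycle 1: W0.I1
cycle 2: W0.I2
cycle 3: W1.I0
cycle 4: W1.I1
cycle 5: W2.I0
cycle 6: W2.I1
cycle 7: W2.I2
cycle 8: W3.I0
cycle 9: W3.I1
cycle 10: W3.I2
cycle 11: idle
cycle 12: W1.I2

Answer: 13 cycles, utilization 12/13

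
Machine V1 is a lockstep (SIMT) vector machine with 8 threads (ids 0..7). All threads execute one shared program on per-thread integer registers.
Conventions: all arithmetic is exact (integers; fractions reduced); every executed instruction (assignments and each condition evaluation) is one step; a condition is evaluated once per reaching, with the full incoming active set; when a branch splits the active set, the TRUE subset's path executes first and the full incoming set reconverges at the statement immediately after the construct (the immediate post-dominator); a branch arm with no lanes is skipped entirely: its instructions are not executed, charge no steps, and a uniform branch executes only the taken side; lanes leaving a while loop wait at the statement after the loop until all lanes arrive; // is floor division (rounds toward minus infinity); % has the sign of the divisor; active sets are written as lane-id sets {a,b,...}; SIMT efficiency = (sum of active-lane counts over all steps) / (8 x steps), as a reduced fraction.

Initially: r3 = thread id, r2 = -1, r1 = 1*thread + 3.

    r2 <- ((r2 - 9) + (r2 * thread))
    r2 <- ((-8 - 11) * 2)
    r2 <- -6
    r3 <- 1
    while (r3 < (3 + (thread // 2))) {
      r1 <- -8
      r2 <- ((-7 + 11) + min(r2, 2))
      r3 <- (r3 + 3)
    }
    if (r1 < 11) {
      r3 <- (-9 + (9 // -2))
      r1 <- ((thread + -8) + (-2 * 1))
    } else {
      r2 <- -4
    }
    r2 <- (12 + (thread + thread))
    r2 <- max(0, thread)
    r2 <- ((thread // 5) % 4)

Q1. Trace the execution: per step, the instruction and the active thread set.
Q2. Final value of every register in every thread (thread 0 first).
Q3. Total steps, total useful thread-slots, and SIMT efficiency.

step 0: r2 <- ((r2 - 9) + (r2 * thread)) {0,1,2,3,4,5,6,7}
step 1: r2 <- ((-8 - 11) * 2)        {0,1,2,3,4,5,6,7}
step 2: r2 <- -6                     {0,1,2,3,4,5,6,7}
step 3: r3 <- 1                      {0,1,2,3,4,5,6,7}
step 4: eval (r3 < (3 + (thread // 2))) {0,1,2,3,4,5,6,7}
step 5: r1 <- -8                     {0,1,2,3,4,5,6,7}
step 6: r2 <- ((-7 + 11) + min(r2, 2)) {0,1,2,3,4,5,6,7}
step 7: r3 <- (r3 + 3)               {0,1,2,3,4,5,6,7}
step 8: eval (r3 < (3 + (thread // 2))) {0,1,2,3,4,5,6,7}
step 9: r1 <- -8                     {4,5,6,7}
step 10: r2 <- ((-7 + 11) + min(r2, 2)) {4,5,6,7}
step 11: r3 <- (r3 + 3)               {4,5,6,7}
step 12: eval (r3 < (3 + (thread // 2))) {4,5,6,7}
step 13: eval (r1 < 11)               {0,1,2,3,4,5,6,7}
step 14: r3 <- (-9 + (9 // -2))       {0,1,2,3,4,5,6,7}
step 15: r1 <- ((thread + -8) + (-2 * 1)) {0,1,2,3,4,5,6,7}
step 16: r2 <- (12 + (thread + thread)) {0,1,2,3,4,5,6,7}
step 17: r2 <- max(0, thread)         {0,1,2,3,4,5,6,7}
step 18: r2 <- ((thread // 5) % 4)    {0,1,2,3,4,5,6,7}

Answer: 19 steps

r3: -14,-14,-14,-14,-14,-14,-14,-14
r2: 0,0,0,0,0,1,1,1
r1: -10,-9,-8,-7,-6,-5,-4,-3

steps = 19; useful = 136; efficiency = 136/152 = 17/19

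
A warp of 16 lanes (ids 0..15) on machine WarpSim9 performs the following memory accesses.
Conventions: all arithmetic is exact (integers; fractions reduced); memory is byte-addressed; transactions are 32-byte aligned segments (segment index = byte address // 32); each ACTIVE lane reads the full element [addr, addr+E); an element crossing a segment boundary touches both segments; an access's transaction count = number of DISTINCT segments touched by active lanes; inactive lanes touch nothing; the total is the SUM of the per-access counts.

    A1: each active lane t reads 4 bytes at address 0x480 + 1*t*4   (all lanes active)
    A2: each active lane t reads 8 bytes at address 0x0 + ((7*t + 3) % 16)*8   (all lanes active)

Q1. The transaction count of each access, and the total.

A1: 2 transactions
A2: 4 transactions

Answer: 2,4; total 6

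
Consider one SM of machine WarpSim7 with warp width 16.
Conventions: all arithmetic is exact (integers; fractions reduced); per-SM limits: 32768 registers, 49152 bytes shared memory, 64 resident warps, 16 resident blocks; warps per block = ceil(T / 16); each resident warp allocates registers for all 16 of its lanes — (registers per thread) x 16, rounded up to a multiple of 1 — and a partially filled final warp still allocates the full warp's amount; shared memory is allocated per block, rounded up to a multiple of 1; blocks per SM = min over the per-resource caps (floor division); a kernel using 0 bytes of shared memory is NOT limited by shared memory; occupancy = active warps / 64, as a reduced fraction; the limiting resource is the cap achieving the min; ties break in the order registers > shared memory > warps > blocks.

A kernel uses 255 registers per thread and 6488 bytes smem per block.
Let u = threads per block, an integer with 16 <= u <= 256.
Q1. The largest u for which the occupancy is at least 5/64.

Answer: u = 128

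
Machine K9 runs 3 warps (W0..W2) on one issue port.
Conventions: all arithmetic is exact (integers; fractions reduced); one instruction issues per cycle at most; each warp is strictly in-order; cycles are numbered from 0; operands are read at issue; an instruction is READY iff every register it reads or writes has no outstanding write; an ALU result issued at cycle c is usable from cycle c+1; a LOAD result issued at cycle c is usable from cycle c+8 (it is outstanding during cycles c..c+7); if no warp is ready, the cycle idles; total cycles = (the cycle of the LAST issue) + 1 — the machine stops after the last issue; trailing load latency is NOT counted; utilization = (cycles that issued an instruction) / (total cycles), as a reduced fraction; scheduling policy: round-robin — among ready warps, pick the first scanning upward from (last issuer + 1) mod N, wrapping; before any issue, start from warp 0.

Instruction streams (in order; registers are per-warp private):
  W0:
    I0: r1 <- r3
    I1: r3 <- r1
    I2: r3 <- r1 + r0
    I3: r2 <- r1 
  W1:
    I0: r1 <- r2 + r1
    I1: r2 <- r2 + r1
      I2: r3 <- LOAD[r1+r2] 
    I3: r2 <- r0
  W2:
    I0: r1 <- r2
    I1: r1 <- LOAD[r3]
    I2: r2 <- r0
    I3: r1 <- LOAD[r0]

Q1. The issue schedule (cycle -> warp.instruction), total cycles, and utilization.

cycle 0: W0.I0
cycle 1: W1.I0
cycle 2: W2.I0
cycle 3: W0.I1
cycle 4: W1.I1
cycle 5: W2.I1
cycle 6: W0.I2
cycle 7: W1.I2
cycle 8: W2.I2
cycle 9: W0.I3
cycle 10: W1.I3
cycle 11: idle
cycle 12: idle
cycle 13: W2.I3

Answer: 14 cycles, utilization 6/7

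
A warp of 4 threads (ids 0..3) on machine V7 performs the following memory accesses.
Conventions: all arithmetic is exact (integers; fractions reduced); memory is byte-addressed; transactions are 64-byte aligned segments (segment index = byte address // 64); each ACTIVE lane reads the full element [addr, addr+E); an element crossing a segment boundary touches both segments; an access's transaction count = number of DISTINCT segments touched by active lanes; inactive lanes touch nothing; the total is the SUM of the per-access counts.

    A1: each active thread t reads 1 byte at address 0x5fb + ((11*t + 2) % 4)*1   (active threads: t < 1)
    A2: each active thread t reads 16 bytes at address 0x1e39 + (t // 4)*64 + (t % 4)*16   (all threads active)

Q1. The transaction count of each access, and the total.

A1: 1 transaction
A2: 2 transactions

Answer: 1,2; total 3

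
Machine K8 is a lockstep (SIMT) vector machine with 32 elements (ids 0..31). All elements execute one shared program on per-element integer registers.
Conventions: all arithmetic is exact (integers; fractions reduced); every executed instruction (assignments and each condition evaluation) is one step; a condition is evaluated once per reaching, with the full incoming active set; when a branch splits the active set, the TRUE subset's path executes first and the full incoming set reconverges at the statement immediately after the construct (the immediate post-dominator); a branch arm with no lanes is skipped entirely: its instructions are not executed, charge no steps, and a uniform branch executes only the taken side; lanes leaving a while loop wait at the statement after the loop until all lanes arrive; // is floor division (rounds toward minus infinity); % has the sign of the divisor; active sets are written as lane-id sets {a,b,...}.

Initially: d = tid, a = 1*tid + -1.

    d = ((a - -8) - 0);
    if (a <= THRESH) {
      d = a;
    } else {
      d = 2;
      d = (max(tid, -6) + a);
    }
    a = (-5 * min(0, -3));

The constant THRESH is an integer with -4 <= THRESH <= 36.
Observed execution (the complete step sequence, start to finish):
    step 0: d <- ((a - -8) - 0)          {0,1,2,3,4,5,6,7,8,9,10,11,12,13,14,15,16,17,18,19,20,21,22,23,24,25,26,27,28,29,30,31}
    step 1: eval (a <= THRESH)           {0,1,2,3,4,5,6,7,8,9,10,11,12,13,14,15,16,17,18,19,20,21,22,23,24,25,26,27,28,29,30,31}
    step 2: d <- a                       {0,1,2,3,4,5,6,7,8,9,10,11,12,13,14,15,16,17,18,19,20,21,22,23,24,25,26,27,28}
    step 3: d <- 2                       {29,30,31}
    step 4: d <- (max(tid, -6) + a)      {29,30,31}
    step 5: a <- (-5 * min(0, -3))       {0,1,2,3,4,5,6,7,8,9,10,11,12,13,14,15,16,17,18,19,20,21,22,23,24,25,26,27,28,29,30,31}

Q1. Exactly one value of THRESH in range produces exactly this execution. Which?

Answer: THRESH = 27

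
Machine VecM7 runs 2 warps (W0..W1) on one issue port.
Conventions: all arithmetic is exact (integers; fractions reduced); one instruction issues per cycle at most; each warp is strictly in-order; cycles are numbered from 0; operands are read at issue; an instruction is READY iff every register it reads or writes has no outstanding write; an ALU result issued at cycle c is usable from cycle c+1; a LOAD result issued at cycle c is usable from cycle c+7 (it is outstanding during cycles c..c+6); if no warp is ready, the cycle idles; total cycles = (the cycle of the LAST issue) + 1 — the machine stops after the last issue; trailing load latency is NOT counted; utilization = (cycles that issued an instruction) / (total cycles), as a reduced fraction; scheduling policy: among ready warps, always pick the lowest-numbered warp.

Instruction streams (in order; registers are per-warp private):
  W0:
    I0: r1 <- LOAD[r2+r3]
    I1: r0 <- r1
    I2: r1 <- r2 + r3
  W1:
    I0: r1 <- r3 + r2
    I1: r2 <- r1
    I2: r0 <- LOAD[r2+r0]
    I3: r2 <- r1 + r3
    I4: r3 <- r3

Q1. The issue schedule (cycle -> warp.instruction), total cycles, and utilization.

cycle 0: W0.I0
cycle 1: W1.I0
cycle 2: W1.I1
cycle 3: W1.I2
cycle 4: W1.I3
cycle 5: W1.I4
cycle 6: idle
cycle 7: W0.I1
cycle 8: W0.I2

Answer: 9 cycles, utilization 8/9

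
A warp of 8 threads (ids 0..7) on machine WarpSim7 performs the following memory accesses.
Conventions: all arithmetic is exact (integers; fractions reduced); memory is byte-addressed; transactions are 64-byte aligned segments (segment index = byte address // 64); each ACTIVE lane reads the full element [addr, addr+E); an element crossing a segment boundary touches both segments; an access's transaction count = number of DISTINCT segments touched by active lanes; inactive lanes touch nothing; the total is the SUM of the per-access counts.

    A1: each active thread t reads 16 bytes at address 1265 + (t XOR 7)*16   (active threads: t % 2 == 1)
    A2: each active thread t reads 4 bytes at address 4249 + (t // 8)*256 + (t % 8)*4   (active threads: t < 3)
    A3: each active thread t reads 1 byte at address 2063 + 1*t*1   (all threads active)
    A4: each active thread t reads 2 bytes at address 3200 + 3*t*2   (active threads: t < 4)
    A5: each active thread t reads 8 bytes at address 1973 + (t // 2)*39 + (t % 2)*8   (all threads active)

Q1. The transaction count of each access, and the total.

A1: 3 transactions
A2: 1 transaction
A3: 1 transaction
A4: 1 transaction
A5: 3 transactions

Answer: 3,1,1,1,3; total 9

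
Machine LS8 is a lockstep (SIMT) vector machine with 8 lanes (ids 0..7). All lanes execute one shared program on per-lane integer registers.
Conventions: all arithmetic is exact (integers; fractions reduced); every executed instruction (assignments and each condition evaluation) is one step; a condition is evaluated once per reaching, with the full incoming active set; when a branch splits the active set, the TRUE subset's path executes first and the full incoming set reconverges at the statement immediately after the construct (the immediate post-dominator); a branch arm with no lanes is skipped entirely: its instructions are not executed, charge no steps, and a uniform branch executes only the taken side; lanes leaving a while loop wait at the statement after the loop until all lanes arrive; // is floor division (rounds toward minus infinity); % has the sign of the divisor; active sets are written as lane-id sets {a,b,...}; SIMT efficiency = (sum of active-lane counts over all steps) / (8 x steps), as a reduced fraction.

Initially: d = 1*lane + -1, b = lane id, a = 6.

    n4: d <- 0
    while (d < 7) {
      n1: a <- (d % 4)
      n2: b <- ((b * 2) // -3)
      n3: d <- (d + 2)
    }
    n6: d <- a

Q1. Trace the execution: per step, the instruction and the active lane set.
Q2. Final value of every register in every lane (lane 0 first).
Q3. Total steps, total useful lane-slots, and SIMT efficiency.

step 0: d <- 0                       {0,1,2,3,4,5,6,7}
step 1: eval (d < 7)                 {0,1,2,3,4,5,6,7}
step 2: a <- (d % 4)                 {0,1,2,3,4,5,6,7}
step 3: b <- ((b * 2) // -3)         {0,1,2,3,4,5,6,7}
step 4: d <- (d + 2)                 {0,1,2,3,4,5,6,7}
step 5: eval (d < 7)                 {0,1,2,3,4,5,6,7}
step 6: a <- (d % 4)                 {0,1,2,3,4,5,6,7}
step 7: b <- ((b * 2) // -3)         {0,1,2,3,4,5,6,7}
step 8: d <- (d + 2)                 {0,1,2,3,4,5,6,7}
step 9: eval (d < 7)                 {0,1,2,3,4,5,6,7}
step 10: a <- (d % 4)                 {0,1,2,3,4,5,6,7}
step 11: b <- ((b * 2) // -3)         {0,1,2,3,4,5,6,7}
step 12: d <- (d + 2)                 {0,1,2,3,4,5,6,7}
step 13: eval (d < 7)                 {0,1,2,3,4,5,6,7}
step 14: a <- (d % 4)                 {0,1,2,3,4,5,6,7}
step 15: b <- ((b * 2) // -3)         {0,1,2,3,4,5,6,7}
step 16: d <- (d + 2)                 {0,1,2,3,4,5,6,7}
step 17: eval (d < 7)                 {0,1,2,3,4,5,6,7}
step 18: d <- a                       {0,1,2,3,4,5,6,7}

Answer: 19 steps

d: 2,2,2,2,2,2,2,2
b: 0,0,0,0,1,1,1,1
a: 2,2,2,2,2,2,2,2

steps = 19; useful = 152; efficiency = 152/152 = 1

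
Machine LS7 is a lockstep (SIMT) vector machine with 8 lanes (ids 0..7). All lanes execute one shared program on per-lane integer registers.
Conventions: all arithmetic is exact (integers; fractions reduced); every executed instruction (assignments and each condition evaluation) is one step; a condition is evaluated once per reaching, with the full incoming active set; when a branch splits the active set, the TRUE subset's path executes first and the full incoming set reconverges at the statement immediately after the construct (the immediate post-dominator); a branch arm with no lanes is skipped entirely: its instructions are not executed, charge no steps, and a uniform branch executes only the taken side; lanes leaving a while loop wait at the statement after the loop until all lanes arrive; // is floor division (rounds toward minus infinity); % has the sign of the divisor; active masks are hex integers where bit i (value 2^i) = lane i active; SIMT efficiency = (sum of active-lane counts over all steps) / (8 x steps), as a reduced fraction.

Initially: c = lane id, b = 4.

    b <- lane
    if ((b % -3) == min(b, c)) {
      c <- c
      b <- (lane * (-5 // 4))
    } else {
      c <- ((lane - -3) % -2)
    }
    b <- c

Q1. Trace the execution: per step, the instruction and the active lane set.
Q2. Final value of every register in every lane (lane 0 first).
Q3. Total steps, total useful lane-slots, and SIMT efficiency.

step 0: b <- lane                    0xff
step 1: eval ((b % -3) == min(b, c)) 0xff
step 2: c <- c                       0x01
step 3: b <- (lane * (-5 // 4))      0x01
step 4: c <- ((lane - -3) % -2)      0xfe
step 5: b <- c                       0xff

Answer: 6 steps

c: 0,0,-1,0,-1,0,-1,0
b: 0,0,-1,0,-1,0,-1,0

steps = 6; useful = 33; efficiency = 33/48 = 11/16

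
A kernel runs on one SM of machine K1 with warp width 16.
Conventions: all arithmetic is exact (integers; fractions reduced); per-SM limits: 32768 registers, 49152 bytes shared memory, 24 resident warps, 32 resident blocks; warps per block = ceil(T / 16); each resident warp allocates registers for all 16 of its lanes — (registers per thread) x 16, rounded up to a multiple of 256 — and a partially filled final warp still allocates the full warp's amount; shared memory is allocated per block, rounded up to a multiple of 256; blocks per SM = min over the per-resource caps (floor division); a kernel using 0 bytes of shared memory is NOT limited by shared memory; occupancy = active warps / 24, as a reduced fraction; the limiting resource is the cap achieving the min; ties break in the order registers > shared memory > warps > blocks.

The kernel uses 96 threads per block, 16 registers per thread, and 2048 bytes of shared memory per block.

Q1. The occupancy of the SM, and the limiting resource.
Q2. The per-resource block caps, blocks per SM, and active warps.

Answer: occupancy 1, limited by warps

registers: 21 blocks
shared memory: 24 blocks
warps: 4 blocks
blocks: 32 blocks

Answer: 4 blocks, 24 active warps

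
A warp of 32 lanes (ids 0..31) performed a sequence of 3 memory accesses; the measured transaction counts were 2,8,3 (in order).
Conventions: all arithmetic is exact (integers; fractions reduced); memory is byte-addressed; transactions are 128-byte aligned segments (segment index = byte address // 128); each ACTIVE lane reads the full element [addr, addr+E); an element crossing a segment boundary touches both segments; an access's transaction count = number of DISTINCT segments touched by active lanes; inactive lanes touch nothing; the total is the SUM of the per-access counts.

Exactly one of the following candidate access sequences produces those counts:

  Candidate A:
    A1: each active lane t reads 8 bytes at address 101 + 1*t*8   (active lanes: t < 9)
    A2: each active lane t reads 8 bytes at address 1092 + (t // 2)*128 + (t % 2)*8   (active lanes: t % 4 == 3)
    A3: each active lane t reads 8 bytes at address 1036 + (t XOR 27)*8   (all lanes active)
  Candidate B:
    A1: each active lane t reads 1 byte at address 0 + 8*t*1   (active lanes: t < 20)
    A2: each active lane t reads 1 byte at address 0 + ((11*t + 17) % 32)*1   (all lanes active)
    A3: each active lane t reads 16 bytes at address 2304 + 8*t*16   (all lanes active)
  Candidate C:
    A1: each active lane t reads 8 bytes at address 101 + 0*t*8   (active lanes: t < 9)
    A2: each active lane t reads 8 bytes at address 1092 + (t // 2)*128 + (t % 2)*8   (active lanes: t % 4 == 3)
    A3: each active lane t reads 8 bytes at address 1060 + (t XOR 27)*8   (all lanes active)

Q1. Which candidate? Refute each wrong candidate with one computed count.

B: A2 gives 1 transaction, not 8
C: A1 gives 1 transaction, not 2
A: all counts match (2,8,3)

Answer: A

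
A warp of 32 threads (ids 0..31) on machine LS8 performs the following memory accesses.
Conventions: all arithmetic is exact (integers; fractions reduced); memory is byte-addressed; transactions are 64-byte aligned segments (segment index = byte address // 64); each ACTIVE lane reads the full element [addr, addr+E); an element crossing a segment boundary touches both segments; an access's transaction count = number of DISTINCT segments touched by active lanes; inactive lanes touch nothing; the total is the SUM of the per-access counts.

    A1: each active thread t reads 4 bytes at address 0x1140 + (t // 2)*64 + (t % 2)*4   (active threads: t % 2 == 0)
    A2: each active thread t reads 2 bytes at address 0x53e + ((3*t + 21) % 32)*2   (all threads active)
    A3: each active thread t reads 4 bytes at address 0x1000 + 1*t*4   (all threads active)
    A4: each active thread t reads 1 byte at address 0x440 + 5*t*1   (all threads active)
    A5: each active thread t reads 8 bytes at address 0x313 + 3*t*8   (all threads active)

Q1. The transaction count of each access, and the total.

A1: 16 transactions
A2: 2 transactions
A3: 2 transactions
A4: 3 transactions
A5: 13 transactions

Answer: 16,2,2,3,13; total 36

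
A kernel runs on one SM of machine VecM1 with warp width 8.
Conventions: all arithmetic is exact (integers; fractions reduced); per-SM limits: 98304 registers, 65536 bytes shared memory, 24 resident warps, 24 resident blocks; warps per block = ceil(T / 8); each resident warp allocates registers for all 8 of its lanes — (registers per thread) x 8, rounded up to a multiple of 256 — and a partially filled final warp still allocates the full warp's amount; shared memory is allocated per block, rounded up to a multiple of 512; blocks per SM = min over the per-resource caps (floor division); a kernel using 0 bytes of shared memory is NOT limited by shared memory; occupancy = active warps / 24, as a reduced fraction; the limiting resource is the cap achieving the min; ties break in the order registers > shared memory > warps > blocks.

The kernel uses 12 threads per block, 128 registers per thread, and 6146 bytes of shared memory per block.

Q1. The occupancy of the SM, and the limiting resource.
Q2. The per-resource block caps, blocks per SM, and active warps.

Answer: occupancy 3/4, limited by shared memory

registers: 48 blocks
shared memory: 9 blocks
warps: 12 blocks
blocks: 24 blocks

Answer: 9 blocks, 18 active warps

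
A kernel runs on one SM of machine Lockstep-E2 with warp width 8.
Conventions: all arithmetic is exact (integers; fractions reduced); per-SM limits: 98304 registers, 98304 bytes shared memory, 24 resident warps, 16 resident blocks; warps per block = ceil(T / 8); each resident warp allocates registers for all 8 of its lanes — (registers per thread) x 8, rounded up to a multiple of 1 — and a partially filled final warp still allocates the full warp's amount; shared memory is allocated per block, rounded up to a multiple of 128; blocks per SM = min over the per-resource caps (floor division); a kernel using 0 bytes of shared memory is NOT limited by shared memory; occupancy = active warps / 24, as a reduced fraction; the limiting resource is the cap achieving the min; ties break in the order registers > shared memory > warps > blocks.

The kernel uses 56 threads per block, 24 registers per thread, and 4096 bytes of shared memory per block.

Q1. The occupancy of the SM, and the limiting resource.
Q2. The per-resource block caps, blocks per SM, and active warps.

Answer: occupancy 7/8, limited by warps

registers: 73 blocks
shared memory: 24 blocks
warps: 3 blocks
blocks: 16 blocks

Answer: 3 blocks, 21 active warps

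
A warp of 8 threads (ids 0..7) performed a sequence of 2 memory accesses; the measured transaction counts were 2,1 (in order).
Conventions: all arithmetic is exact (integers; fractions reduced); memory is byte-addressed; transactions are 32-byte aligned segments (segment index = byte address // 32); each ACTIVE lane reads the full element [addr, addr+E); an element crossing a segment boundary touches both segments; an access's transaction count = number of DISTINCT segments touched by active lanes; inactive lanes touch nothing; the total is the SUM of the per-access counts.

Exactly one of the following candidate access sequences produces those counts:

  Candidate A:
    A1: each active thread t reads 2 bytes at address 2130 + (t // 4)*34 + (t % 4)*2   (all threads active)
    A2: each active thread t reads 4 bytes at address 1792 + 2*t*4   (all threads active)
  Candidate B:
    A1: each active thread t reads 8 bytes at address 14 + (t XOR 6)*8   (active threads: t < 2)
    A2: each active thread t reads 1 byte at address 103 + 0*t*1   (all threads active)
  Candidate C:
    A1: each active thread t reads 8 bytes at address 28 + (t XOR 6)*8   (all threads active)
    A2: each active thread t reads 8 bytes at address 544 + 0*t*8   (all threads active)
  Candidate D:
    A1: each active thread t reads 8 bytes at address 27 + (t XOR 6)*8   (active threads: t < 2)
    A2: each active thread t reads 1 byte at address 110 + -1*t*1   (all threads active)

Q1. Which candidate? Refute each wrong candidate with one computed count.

A: A2 gives 2 transactions, not 1
C: A1 gives 3 transactions, not 2
D: A1 gives 1 transaction, not 2
B: all counts match (2,1)

Answer: B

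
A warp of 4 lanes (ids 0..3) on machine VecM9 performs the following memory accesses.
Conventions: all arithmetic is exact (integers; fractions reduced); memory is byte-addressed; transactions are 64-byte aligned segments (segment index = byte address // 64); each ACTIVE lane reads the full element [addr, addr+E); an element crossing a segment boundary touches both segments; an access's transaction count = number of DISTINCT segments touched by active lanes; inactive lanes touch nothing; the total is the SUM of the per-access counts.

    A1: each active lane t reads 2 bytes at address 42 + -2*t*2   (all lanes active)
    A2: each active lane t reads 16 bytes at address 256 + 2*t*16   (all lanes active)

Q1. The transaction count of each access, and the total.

A1: 1 transaction
A2: 2 transactions

Answer: 1,2; total 3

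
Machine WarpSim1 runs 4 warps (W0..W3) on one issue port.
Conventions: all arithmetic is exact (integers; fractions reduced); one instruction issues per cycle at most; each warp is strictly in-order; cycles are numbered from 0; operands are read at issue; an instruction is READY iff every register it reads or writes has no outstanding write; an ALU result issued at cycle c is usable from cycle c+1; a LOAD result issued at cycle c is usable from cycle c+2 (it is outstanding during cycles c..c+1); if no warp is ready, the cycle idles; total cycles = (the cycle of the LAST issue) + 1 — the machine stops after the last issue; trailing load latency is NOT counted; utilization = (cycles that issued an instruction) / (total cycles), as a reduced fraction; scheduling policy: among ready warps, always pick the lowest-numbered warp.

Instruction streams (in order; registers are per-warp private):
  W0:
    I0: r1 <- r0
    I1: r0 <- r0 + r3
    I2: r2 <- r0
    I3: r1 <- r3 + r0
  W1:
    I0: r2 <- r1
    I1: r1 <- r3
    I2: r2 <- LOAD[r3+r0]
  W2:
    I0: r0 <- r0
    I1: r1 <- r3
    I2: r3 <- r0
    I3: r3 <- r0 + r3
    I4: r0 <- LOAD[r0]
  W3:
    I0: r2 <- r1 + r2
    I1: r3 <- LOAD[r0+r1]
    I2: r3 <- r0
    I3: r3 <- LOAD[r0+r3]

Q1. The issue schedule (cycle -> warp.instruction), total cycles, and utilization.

cycle 0: W0.I0
cycle 1: W0.I1
cycle 2: W0.I2
cycle 3: W0.I3
cycle 4: W1.I0
cycle 5: W1.I1
cycle 6: W1.I2
cycle 7: W2.I0
cycle 8: W2.I1
cycle 9: W2.I2
cycle 10: W2.I3
cycle 11: W2.I4
cycle 12: W3.I0
cycle 13: W3.I1
cycle 14: idle
cycle 15: W3.I2
cycle 16: W3.I3

Answer: 17 cycles, utilization 16/17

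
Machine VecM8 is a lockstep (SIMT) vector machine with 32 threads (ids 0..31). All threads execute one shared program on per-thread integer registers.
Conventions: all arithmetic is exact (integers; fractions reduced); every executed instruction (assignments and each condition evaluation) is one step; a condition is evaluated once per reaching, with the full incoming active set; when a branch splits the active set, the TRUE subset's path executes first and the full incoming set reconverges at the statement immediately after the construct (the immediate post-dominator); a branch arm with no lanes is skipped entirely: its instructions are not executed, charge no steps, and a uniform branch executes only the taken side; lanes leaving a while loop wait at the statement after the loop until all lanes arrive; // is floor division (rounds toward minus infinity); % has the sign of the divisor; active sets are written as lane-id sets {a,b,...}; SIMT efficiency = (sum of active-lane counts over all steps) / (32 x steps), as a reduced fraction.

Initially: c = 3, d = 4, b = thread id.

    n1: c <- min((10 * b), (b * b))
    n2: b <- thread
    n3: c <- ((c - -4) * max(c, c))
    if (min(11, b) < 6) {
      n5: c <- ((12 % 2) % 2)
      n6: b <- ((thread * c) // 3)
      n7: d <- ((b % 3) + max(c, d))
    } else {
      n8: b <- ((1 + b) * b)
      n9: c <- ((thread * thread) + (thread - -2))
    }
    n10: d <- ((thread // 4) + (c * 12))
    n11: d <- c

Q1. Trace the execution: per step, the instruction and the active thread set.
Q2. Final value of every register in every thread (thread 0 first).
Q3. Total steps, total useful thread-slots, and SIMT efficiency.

step 0: c <- min((10 * b), (b * b))  {0,1,2,3,4,5,6,7,8,9,10,11,12,13,14,15,16,17,18,19,20,21,22,23,24,25,26,27,28,29,30,31}
step 1: b <- thread                  {0,1,2,3,4,5,6,7,8,9,10,11,12,13,14,15,16,17,18,19,20,21,22,23,24,25,26,27,28,29,30,31}
step 2: c <- ((c - -4) * max(c, c))  {0,1,2,3,4,5,6,7,8,9,10,11,12,13,14,15,16,17,18,19,20,21,22,23,24,25,26,27,28,29,30,31}
step 3: eval (min(11, b) < 6)        {0,1,2,3,4,5,6,7,8,9,10,11,12,13,14,15,16,17,18,19,20,21,22,23,24,25,26,27,28,29,30,31}
step 4: c <- ((12 % 2) % 2)          {0,1,2,3,4,5}
step 5: b <- ((thread * c) // 3)     {0,1,2,3,4,5}
step 6: d <- ((b % 3) + max(c, d))   {0,1,2,3,4,5}
step 7: b <- ((1 + b) * b)           {6,7,8,9,10,11,12,13,14,15,16,17,18,19,20,21,22,23,24,25,26,27,28,29,30,31}
step 8: c <- ((thread * thread) + (thread - -2)) {6,7,8,9,10,11,12,13,14,15,16,17,18,19,20,21,22,23,24,25,26,27,28,29,30,31}
step 9: d <- ((thread // 4) + (c * 12)) {0,1,2,3,4,5,6,7,8,9,10,11,12,13,14,15,16,17,18,19,20,21,22,23,24,25,26,27,28,29,30,31}
step 10: d <- c                       {0,1,2,3,4,5,6,7,8,9,10,11,12,13,14,15,16,17,18,19,20,21,22,23,24,25,26,27,28,29,30,31}

Answer: 11 steps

c: 0,0,0,0,0,0,44,58,74,92,112,134,158,184,212,242,274,308,344,382,422,464,508,554,602,652,704,758,814,872,932,994
d: 0,0,0,0,0,0,44,58,74,92,112,134,158,184,212,242,274,308,344,382,422,464,508,554,602,652,704,758,814,872,932,994
b: 0,0,0,0,0,0,42,56,72,90,110,132,156,182,210,240,272,306,342,380,420,462,506,552,600,650,702,756,812,870,930,992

steps = 11; useful = 262; efficiency = 262/352 = 131/176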